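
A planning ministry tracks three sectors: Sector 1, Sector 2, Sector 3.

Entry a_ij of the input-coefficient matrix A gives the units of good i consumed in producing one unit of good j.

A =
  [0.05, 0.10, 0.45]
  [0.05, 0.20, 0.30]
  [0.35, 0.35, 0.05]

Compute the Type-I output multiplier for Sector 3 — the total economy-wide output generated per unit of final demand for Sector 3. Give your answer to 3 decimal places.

m_3 = 3.070

I − A =
  [   0.95    -0.10    -0.45]
  [  -0.05     0.80    -0.30]
  [  -0.35    -0.35     0.95]
Cofactors of I−A, C_ij = (−1)^(i+j)·(minor ij) (rows/columns in the sector order above):
  C_11 = (0.80)(0.95) − (-0.30)(-0.35) = 0.6550
  C_12 = −[(-0.05)(0.95) − (-0.30)(-0.35)] = 0.1525
  C_13 = (-0.05)(-0.35) − (0.80)(-0.35) = 0.2975
  C_21 = −[(-0.10)(0.95) − (-0.45)(-0.35)] = 0.2525
  C_22 = (0.95)(0.95) − (-0.45)(-0.35) = 0.7450
  C_23 = −[(0.95)(-0.35) − (-0.10)(-0.35)] = 0.3675
  C_31 = (-0.10)(-0.30) − (-0.45)(0.80) = 0.3900
  C_32 = −[(0.95)(-0.30) − (-0.45)(-0.05)] = 0.3075
  C_33 = (0.95)(0.80) − (-0.10)(-0.05) = 0.7550
det(I−A) = Σ_j (I−A)_1j·C_1j = (0.95)(0.6550) + (-0.10)(0.1525) + (-0.45)(0.2975) = 0.473125
adj(I−A) = Cᵀ =
  [ 0.6550   0.2525   0.3900]
  [ 0.1525   0.7450   0.3075]
  [ 0.2975   0.3675   0.7550]
(I − A)⁻¹ = adj(I−A) / det(I−A) ≈
  [   1.3844     0.5337     0.8243]
  [   0.3223     1.5746     0.6499]
  [   0.6288     0.7768     1.5958]
The output multiplier for sector j is the column-j sum of the Leontief inverse (I − A)⁻¹ = adj(I−A) / det(I−A).
Column 3 of adj(I−A): (0.3900, 0.3075, 0.7550); det(I−A) = 0.473125.
m_3 = (0.3900 + 0.3075 + 0.7550) / 0.473125 = 1.4525 / 0.473125 ≈ 3.070.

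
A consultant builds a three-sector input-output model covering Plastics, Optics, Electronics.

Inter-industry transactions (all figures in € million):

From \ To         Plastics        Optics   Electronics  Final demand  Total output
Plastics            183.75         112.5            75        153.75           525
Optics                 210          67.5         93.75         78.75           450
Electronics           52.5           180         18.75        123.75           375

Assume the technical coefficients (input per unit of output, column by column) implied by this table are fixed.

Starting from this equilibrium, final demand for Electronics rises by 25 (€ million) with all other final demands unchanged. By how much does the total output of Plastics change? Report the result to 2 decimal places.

Δx_1 = 18.77

Technical coefficients a_ij = z_ij / X_j:
  a_11 = 183.75/525 = 0.35, a_21 = 210/525 = 0.40, a_31 = 52.5/525 = 0.10
  a_12 = 112.5/450 = 0.25, a_22 = 67.5/450 = 0.15, a_32 = 180/450 = 0.40
  a_13 = 75/375 = 0.20, a_23 = 93.75/375 = 0.25, a_33 = 18.75/375 = 0.05
I − A =
  [   0.65    -0.25    -0.20]
  [  -0.40     0.85    -0.25]
  [  -0.10    -0.40     0.95]
Cofactors of I−A, C_ij = (−1)^(i+j)·(minor ij) (rows/columns in the sector order above):
  C_11 = (0.85)(0.95) − (-0.25)(-0.40) = 0.7075
  C_12 = −[(-0.40)(0.95) − (-0.25)(-0.10)] = 0.4050
  C_13 = (-0.40)(-0.40) − (0.85)(-0.10) = 0.2450
  C_21 = −[(-0.25)(0.95) − (-0.20)(-0.40)] = 0.3175
  C_22 = (0.65)(0.95) − (-0.20)(-0.10) = 0.5975
  C_23 = −[(0.65)(-0.40) − (-0.25)(-0.10)] = 0.2850
  C_31 = (-0.25)(-0.25) − (-0.20)(0.85) = 0.2325
  C_32 = −[(0.65)(-0.25) − (-0.20)(-0.40)] = 0.2425
  C_33 = (0.65)(0.85) − (-0.25)(-0.40) = 0.4525
det(I−A) = Σ_j (I−A)_1j·C_1j = (0.65)(0.7075) + (-0.25)(0.4050) + (-0.20)(0.2450) = 0.309625
adj(I−A) = Cᵀ =
  [ 0.7075   0.3175   0.2325]
  [ 0.4050   0.5975   0.2425]
  [ 0.2450   0.2850   0.4525]
(I − A)⁻¹ = adj(I−A) / det(I−A) ≈
  [   2.2850     1.0254     0.7509]
  [   1.3080     1.9298     0.7832]
  [   0.7913     0.9205     1.4614]
Δx = (I − A)⁻¹ Δd with Δd having +25 in the Electronics component and 0 elsewhere.
So Δx_1 = L_13 · (+25), where L_13 = adj(I−A)_13 / det(I−A) = 0.2325 / 0.309625.
Δx_1 = 0.2325 × (+25) / 0.309625 = 5.8125 / 0.309625 ≈ 18.77.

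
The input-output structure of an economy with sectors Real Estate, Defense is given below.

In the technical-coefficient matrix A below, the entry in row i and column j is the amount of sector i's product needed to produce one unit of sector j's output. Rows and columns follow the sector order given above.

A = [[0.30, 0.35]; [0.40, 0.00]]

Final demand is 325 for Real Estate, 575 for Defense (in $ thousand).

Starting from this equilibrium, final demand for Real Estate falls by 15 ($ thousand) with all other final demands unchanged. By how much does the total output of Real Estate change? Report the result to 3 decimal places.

I − A =
  [   0.70    -0.35]
  [  -0.40     1.00]
det(I−A) = (0.70)(1.00) − (-0.35)(-0.40) = 0.5600
adj(I−A) = [[1.00, 0.35], [0.40, 0.70]]
(I − A)⁻¹ = adj(I−A) / det(I−A) ≈
  [   1.7857     0.6250]
  [   0.7143     1.2500]
Δx = (I − A)⁻¹ Δd with Δd having -15 in the Real Estate component and 0 elsewhere.
So Δx_1 = L_11 · (-15), where L_11 = adj(I−A)_11 / det(I−A) = 1.00 / 0.5600.
Δx_1 = 1.00 × (-15) / 0.5600 = -15.00 / 0.5600 ≈ -26.786.

Δx_1 = -26.786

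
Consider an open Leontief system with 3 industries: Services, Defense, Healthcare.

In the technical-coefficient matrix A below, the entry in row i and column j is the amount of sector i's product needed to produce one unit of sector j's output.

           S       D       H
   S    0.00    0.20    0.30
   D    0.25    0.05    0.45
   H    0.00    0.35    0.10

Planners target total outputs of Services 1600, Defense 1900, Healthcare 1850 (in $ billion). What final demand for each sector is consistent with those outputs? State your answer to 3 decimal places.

I − A =
  [   1.00    -0.20    -0.30]
  [  -0.25     0.95    -0.45]
  [   0.00    -0.35     0.90]
d = (I − A) x:
  d_S = (+1.00)·1600 + (-0.20)·1900 + (-0.30)·1850 = 665.000
  d_D = (-0.25)·1600 + (+0.95)·1900 + (-0.45)·1850 = 572.500
  d_H = (+0.00)·1600 + (-0.35)·1900 + (+0.90)·1850 = 1000.000

d_S = 665.000, d_D = 572.500, d_H = 1000.000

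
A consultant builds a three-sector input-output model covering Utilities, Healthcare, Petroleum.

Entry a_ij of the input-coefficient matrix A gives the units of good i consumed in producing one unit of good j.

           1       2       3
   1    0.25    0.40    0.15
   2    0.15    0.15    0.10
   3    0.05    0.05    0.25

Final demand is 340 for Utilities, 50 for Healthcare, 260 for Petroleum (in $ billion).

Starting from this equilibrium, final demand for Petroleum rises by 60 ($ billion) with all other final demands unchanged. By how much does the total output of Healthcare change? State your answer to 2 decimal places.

I − A =
  [   0.75    -0.40    -0.15]
  [  -0.15     0.85    -0.10]
  [  -0.05    -0.05     0.75]
Cofactors of I−A, C_ij = (−1)^(i+j)·(minor ij) (rows/columns in the sector order above):
  C_11 = (0.85)(0.75) − (-0.10)(-0.05) = 0.6325
  C_12 = −[(-0.15)(0.75) − (-0.10)(-0.05)] = 0.1175
  C_13 = (-0.15)(-0.05) − (0.85)(-0.05) = 0.0500
  C_21 = −[(-0.40)(0.75) − (-0.15)(-0.05)] = 0.3075
  C_22 = (0.75)(0.75) − (-0.15)(-0.05) = 0.5550
  C_23 = −[(0.75)(-0.05) − (-0.40)(-0.05)] = 0.0575
  C_31 = (-0.40)(-0.10) − (-0.15)(0.85) = 0.1675
  C_32 = −[(0.75)(-0.10) − (-0.15)(-0.15)] = 0.0975
  C_33 = (0.75)(0.85) − (-0.40)(-0.15) = 0.5775
det(I−A) = Σ_j (I−A)_1j·C_1j = (0.75)(0.6325) + (-0.40)(0.1175) + (-0.15)(0.0500) = 0.419875
adj(I−A) = Cᵀ =
  [ 0.6325   0.3075   0.1675]
  [ 0.1175   0.5550   0.0975]
  [ 0.0500   0.0575   0.5775]
(I − A)⁻¹ = adj(I−A) / det(I−A) ≈
  [   1.5064     0.7324     0.3989]
  [   0.2798     1.3218     0.2322]
  [   0.1191     0.1369     1.3754]
Δx = (I − A)⁻¹ Δd with Δd having +60 in the Petroleum component and 0 elsewhere.
So Δx_2 = L_23 · (+60), where L_23 = adj(I−A)_23 / det(I−A) = 0.0975 / 0.419875.
Δx_2 = 0.0975 × (+60) / 0.419875 = 5.85 / 0.419875 ≈ 13.93.

Δx_2 = 13.93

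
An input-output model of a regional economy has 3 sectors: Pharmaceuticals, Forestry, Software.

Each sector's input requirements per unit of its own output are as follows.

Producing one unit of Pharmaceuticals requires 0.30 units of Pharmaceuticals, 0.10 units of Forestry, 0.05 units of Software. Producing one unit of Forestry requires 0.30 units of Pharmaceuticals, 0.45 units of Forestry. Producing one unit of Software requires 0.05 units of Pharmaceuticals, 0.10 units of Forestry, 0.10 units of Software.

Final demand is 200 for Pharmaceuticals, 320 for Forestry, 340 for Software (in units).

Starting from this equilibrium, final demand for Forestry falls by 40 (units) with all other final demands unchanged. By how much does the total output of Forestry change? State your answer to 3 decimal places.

I − A =
  [   0.70    -0.30    -0.05]
  [  -0.10     0.55    -0.10]
  [  -0.05     0.00     0.90]
Cofactors of I−A, C_ij = (−1)^(i+j)·(minor ij) (rows/columns in the sector order above):
  C_11 = (0.55)(0.90) − (-0.10)(0.00) = 0.4950
  C_12 = −[(-0.10)(0.90) − (-0.10)(-0.05)] = 0.0950
  C_13 = (-0.10)(0.00) − (0.55)(-0.05) = 0.0275
  C_21 = −[(-0.30)(0.90) − (-0.05)(0.00)] = 0.2700
  C_22 = (0.70)(0.90) − (-0.05)(-0.05) = 0.6275
  C_23 = −[(0.70)(0.00) − (-0.30)(-0.05)] = 0.0150
  C_31 = (-0.30)(-0.10) − (-0.05)(0.55) = 0.0575
  C_32 = −[(0.70)(-0.10) − (-0.05)(-0.10)] = 0.0750
  C_33 = (0.70)(0.55) − (-0.30)(-0.10) = 0.3550
det(I−A) = Σ_j (I−A)_1j·C_1j = (0.70)(0.4950) + (-0.30)(0.0950) + (-0.05)(0.0275) = 0.316625
adj(I−A) = Cᵀ =
  [ 0.4950   0.2700   0.0575]
  [ 0.0950   0.6275   0.0750]
  [ 0.0275   0.0150   0.3550]
(I − A)⁻¹ = adj(I−A) / det(I−A) ≈
  [   1.5634     0.8527     0.1816]
  [   0.3000     1.9818     0.2369]
  [   0.0869     0.0474     1.1212]
Δx = (I − A)⁻¹ Δd with Δd having -40 in the Forestry component and 0 elsewhere.
So Δx_2 = L_22 · (-40), where L_22 = adj(I−A)_22 / det(I−A) = 0.6275 / 0.316625.
Δx_2 = 0.6275 × (-40) / 0.316625 = -25.10 / 0.316625 ≈ -79.274.

Δx_2 = -79.274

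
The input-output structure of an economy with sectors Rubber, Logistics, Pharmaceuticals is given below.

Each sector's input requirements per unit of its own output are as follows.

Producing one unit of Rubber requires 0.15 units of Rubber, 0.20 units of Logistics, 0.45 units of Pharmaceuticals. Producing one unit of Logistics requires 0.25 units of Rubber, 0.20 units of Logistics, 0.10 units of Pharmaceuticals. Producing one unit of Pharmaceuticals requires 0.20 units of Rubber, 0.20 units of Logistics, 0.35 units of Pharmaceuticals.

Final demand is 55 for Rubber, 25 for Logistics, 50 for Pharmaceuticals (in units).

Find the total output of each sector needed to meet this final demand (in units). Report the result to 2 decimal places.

I − A =
  [   0.85    -0.25    -0.20]
  [  -0.20     0.80    -0.20]
  [  -0.45    -0.10     0.65]
Cofactors of I−A, C_ij = (−1)^(i+j)·(minor ij) (rows/columns in the sector order above):
  C_11 = (0.80)(0.65) − (-0.20)(-0.10) = 0.5000
  C_12 = −[(-0.20)(0.65) − (-0.20)(-0.45)] = 0.2200
  C_13 = (-0.20)(-0.10) − (0.80)(-0.45) = 0.3800
  C_21 = −[(-0.25)(0.65) − (-0.20)(-0.10)] = 0.1825
  C_22 = (0.85)(0.65) − (-0.20)(-0.45) = 0.4625
  C_23 = −[(0.85)(-0.10) − (-0.25)(-0.45)] = 0.1975
  C_31 = (-0.25)(-0.20) − (-0.20)(0.80) = 0.2100
  C_32 = −[(0.85)(-0.20) − (-0.20)(-0.20)] = 0.2100
  C_33 = (0.85)(0.80) − (-0.25)(-0.20) = 0.6300
det(I−A) = Σ_j (I−A)_1j·C_1j = (0.85)(0.5000) + (-0.25)(0.2200) + (-0.20)(0.3800) = 0.2940
adj(I−A) = Cᵀ =
  [ 0.5000   0.1825   0.2100]
  [ 0.2200   0.4625   0.2100]
  [ 0.3800   0.1975   0.6300]
(I − A)⁻¹ = adj(I−A) / det(I−A) ≈
  [   1.7007     0.6207     0.7143]
  [   0.7483     1.5731     0.7143]
  [   1.2925     0.6718     2.1429]
x = (I − A)⁻¹ d = adj(I−A)·d / det(I−A), with det(I−A) = 0.2940:
  x_R = (0.5000·55 + 0.1825·25 + 0.2100·50) / 0.2940 = 42.5625 / 0.2940 ≈ 144.77
  x_L = (0.2200·55 + 0.4625·25 + 0.2100·50) / 0.2940 = 34.1625 / 0.2940 ≈ 116.20
  x_P = (0.3800·55 + 0.1975·25 + 0.6300·50) / 0.2940 = 57.3375 / 0.2940 ≈ 195.03

x_R = 144.77, x_L = 116.20, x_P = 195.03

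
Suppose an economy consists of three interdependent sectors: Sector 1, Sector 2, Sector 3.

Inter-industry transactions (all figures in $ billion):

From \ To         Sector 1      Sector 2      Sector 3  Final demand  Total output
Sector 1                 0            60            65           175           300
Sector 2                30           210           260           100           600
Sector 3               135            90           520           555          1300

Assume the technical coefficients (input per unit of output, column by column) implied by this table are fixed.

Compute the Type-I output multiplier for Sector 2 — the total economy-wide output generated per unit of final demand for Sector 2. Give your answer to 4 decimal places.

m_2 = 2.5484

Technical coefficients a_ij = z_ij / X_j:
  a_11 = 0/300 = 0.00, a_21 = 30/300 = 0.10, a_31 = 135/300 = 0.45
  a_12 = 60/600 = 0.10, a_22 = 210/600 = 0.35, a_32 = 90/600 = 0.15
  a_13 = 65/1300 = 0.05, a_23 = 260/1300 = 0.20, a_33 = 520/1300 = 0.40
I − A =
  [   1.00    -0.10    -0.05]
  [  -0.10     0.65    -0.20]
  [  -0.45    -0.15     0.60]
Cofactors of I−A, C_ij = (−1)^(i+j)·(minor ij) (rows/columns in the sector order above):
  C_11 = (0.65)(0.60) − (-0.20)(-0.15) = 0.3600
  C_12 = −[(-0.10)(0.60) − (-0.20)(-0.45)] = 0.1500
  C_13 = (-0.10)(-0.15) − (0.65)(-0.45) = 0.3075
  C_21 = −[(-0.10)(0.60) − (-0.05)(-0.15)] = 0.0675
  C_22 = (1.00)(0.60) − (-0.05)(-0.45) = 0.5775
  C_23 = −[(1.00)(-0.15) − (-0.10)(-0.45)] = 0.1950
  C_31 = (-0.10)(-0.20) − (-0.05)(0.65) = 0.0525
  C_32 = −[(1.00)(-0.20) − (-0.05)(-0.10)] = 0.2050
  C_33 = (1.00)(0.65) − (-0.10)(-0.10) = 0.6400
det(I−A) = Σ_j (I−A)_1j·C_1j = (1.00)(0.3600) + (-0.10)(0.1500) + (-0.05)(0.3075) = 0.329625
adj(I−A) = Cᵀ =
  [ 0.3600   0.0675   0.0525]
  [ 0.1500   0.5775   0.2050]
  [ 0.3075   0.1950   0.6400]
(I − A)⁻¹ = adj(I−A) / det(I−A) ≈
  [   1.09215     0.20478     0.15927]
  [   0.45506     1.75199     0.62192]
  [   0.93288     0.59158     1.94160]
The output multiplier for sector j is the column-j sum of the Leontief inverse (I − A)⁻¹ = adj(I−A) / det(I−A).
Column 2 of adj(I−A): (0.0675, 0.5775, 0.1950); det(I−A) = 0.329625.
m_2 = (0.0675 + 0.5775 + 0.1950) / 0.329625 = 0.84 / 0.329625 ≈ 2.5484.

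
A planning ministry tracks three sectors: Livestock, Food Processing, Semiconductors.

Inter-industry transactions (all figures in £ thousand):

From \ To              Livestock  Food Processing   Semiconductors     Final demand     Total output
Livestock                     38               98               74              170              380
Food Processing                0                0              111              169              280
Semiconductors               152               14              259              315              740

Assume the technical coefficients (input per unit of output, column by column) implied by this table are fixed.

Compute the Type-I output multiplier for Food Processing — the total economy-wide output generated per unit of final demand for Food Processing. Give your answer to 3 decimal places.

m_F = 1.861

Technical coefficients a_ij = z_ij / X_j:
  a_LL = 38/380 = 0.10, a_FL = 0/380 = 0.00, a_SL = 152/380 = 0.40
  a_LF = 98/280 = 0.35, a_FF = 0/280 = 0.00, a_SF = 14/280 = 0.05
  a_LS = 74/740 = 0.10, a_FS = 111/740 = 0.15, a_SS = 259/740 = 0.35
I − A =
  [   0.90    -0.35    -0.10]
  [   0.00     1.00    -0.15]
  [  -0.40    -0.05     0.65]
Cofactors of I−A, C_ij = (−1)^(i+j)·(minor ij) (rows/columns in the sector order above):
  C_11 = (1.00)(0.65) − (-0.15)(-0.05) = 0.6425
  C_12 = −[(0.00)(0.65) − (-0.15)(-0.40)] = 0.0600
  C_13 = (0.00)(-0.05) − (1.00)(-0.40) = 0.4000
  C_21 = −[(-0.35)(0.65) − (-0.10)(-0.05)] = 0.2325
  C_22 = (0.90)(0.65) − (-0.10)(-0.40) = 0.5450
  C_23 = −[(0.90)(-0.05) − (-0.35)(-0.40)] = 0.1850
  C_31 = (-0.35)(-0.15) − (-0.10)(1.00) = 0.1525
  C_32 = −[(0.90)(-0.15) − (-0.10)(0.00)] = 0.1350
  C_33 = (0.90)(1.00) − (-0.35)(0.00) = 0.9000
det(I−A) = Σ_j (I−A)_1j·C_1j = (0.90)(0.6425) + (-0.35)(0.0600) + (-0.10)(0.4000) = 0.51725
adj(I−A) = Cᵀ =
  [ 0.6425   0.2325   0.1525]
  [ 0.0600   0.5450   0.1350]
  [ 0.4000   0.1850   0.9000]
(I − A)⁻¹ = adj(I−A) / det(I−A) ≈
  [   1.2421     0.4495     0.2948]
  [   0.1160     1.0536     0.2610]
  [   0.7733     0.3577     1.7400]
The output multiplier for sector j is the column-j sum of the Leontief inverse (I − A)⁻¹ = adj(I−A) / det(I−A).
Column F of adj(I−A): (0.2325, 0.5450, 0.1850); det(I−A) = 0.51725.
m_F = (0.2325 + 0.5450 + 0.1850) / 0.51725 = 0.9625 / 0.51725 ≈ 1.861.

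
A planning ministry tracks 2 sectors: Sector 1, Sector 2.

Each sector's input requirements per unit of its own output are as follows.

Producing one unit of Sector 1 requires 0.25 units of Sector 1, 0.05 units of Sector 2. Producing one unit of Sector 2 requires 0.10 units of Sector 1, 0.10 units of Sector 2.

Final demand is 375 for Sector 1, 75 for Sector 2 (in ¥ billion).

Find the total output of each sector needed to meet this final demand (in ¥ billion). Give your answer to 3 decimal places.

I − A =
  [   0.75    -0.10]
  [  -0.05     0.90]
det(I−A) = (0.75)(0.90) − (-0.10)(-0.05) = 0.6700
adj(I−A) = [[0.90, 0.10], [0.05, 0.75]]
(I − A)⁻¹ = adj(I−A) / det(I−A) ≈
  [   1.3433     0.1493]
  [   0.0746     1.1194]
x = (I − A)⁻¹ d = adj(I−A)·d / det(I−A), with det(I−A) = 0.6700:
  x_1 = (0.90·375 + 0.10·75) / 0.6700 = 345.00 / 0.6700 ≈ 514.925
  x_2 = (0.05·375 + 0.75·75) / 0.6700 = 75.00 / 0.6700 ≈ 111.940

x_1 = 514.925, x_2 = 111.940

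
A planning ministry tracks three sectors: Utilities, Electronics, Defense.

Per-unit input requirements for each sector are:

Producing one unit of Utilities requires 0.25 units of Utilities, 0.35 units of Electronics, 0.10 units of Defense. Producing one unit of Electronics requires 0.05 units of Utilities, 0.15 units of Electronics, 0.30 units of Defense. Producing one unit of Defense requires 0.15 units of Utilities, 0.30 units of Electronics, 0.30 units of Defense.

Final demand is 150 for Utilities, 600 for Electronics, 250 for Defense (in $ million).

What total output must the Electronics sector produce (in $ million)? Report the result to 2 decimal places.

I − A =
  [   0.75    -0.05    -0.15]
  [  -0.35     0.85    -0.30]
  [  -0.10    -0.30     0.70]
Cofactors of I−A, C_ij = (−1)^(i+j)·(minor ij) (rows/columns in the sector order above):
  C_11 = (0.85)(0.70) − (-0.30)(-0.30) = 0.5050
  C_12 = −[(-0.35)(0.70) − (-0.30)(-0.10)] = 0.2750
  C_13 = (-0.35)(-0.30) − (0.85)(-0.10) = 0.1900
  C_21 = −[(-0.05)(0.70) − (-0.15)(-0.30)] = 0.0800
  C_22 = (0.75)(0.70) − (-0.15)(-0.10) = 0.5100
  C_23 = −[(0.75)(-0.30) − (-0.05)(-0.10)] = 0.2300
  C_31 = (-0.05)(-0.30) − (-0.15)(0.85) = 0.1425
  C_32 = −[(0.75)(-0.30) − (-0.15)(-0.35)] = 0.2775
  C_33 = (0.75)(0.85) − (-0.05)(-0.35) = 0.6200
det(I−A) = Σ_j (I−A)_1j·C_1j = (0.75)(0.5050) + (-0.05)(0.2750) + (-0.15)(0.1900) = 0.3365
adj(I−A) = Cᵀ =
  [ 0.5050   0.0800   0.1425]
  [ 0.2750   0.5100   0.2775]
  [ 0.1900   0.2300   0.6200]
(I − A)⁻¹ = adj(I−A) / det(I−A) ≈
  [   1.5007     0.2377     0.4235]
  [   0.8172     1.5156     0.8247]
  [   0.5646     0.6835     1.8425]
x = (I − A)⁻¹ d = adj(I−A)·d / det(I−A), with det(I−A) = 0.3365:
  x_U = (0.5050·150 + 0.0800·600 + 0.1425·250) / 0.3365 = 159.375 / 0.3365 ≈ 473.63
  x_E = (0.2750·150 + 0.5100·600 + 0.2775·250) / 0.3365 = 416.625 / 0.3365 ≈ 1238.11
  x_D = (0.1900·150 + 0.2300·600 + 0.6200·250) / 0.3365 = 321.50 / 0.3365 ≈ 955.42

x_E = 1238.11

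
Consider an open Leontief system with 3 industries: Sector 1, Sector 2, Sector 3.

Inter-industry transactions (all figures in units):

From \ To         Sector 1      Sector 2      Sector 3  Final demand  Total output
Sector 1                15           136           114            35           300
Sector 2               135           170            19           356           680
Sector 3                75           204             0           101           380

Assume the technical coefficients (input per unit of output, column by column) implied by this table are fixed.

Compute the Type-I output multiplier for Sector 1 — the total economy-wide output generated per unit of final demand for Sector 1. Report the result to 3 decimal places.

Technical coefficients a_ij = z_ij / X_j:
  a_11 = 15/300 = 0.05, a_21 = 135/300 = 0.45, a_31 = 75/300 = 0.25
  a_12 = 136/680 = 0.20, a_22 = 170/680 = 0.25, a_32 = 204/680 = 0.30
  a_13 = 114/380 = 0.30, a_23 = 19/380 = 0.05, a_33 = 0/380 = 0.00
I − A =
  [   0.95    -0.20    -0.30]
  [  -0.45     0.75    -0.05]
  [  -0.25    -0.30     1.00]
Cofactors of I−A, C_ij = (−1)^(i+j)·(minor ij) (rows/columns in the sector order above):
  C_11 = (0.75)(1.00) − (-0.05)(-0.30) = 0.7350
  C_12 = −[(-0.45)(1.00) − (-0.05)(-0.25)] = 0.4625
  C_13 = (-0.45)(-0.30) − (0.75)(-0.25) = 0.3225
  C_21 = −[(-0.20)(1.00) − (-0.30)(-0.30)] = 0.2900
  C_22 = (0.95)(1.00) − (-0.30)(-0.25) = 0.8750
  C_23 = −[(0.95)(-0.30) − (-0.20)(-0.25)] = 0.3350
  C_31 = (-0.20)(-0.05) − (-0.30)(0.75) = 0.2350
  C_32 = −[(0.95)(-0.05) − (-0.30)(-0.45)] = 0.1825
  C_33 = (0.95)(0.75) − (-0.20)(-0.45) = 0.6225
det(I−A) = Σ_j (I−A)_1j·C_1j = (0.95)(0.7350) + (-0.20)(0.4625) + (-0.30)(0.3225) = 0.5090
adj(I−A) = Cᵀ =
  [ 0.7350   0.2900   0.2350]
  [ 0.4625   0.8750   0.1825]
  [ 0.3225   0.3350   0.6225]
(I − A)⁻¹ = adj(I−A) / det(I−A) ≈
  [   1.4440     0.5697     0.4617]
  [   0.9086     1.7191     0.3585]
  [   0.6336     0.6582     1.2230]
The output multiplier for sector j is the column-j sum of the Leontief inverse (I − A)⁻¹ = adj(I−A) / det(I−A).
Column 1 of adj(I−A): (0.7350, 0.4625, 0.3225); det(I−A) = 0.5090.
m_1 = (0.7350 + 0.4625 + 0.3225) / 0.5090 = 1.52 / 0.5090 ≈ 2.986.

m_1 = 2.986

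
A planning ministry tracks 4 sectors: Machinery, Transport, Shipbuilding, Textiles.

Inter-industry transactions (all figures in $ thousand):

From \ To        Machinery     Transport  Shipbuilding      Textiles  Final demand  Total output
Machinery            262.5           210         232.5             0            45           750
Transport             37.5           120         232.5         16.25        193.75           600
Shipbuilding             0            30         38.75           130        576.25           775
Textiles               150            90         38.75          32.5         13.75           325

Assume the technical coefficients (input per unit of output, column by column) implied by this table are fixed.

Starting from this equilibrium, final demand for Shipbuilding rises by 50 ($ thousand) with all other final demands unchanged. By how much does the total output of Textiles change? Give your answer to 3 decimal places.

Technical coefficients a_ij = z_ij / X_j:
  a_11 = 262.5/750 = 0.35, a_21 = 37.5/750 = 0.05, a_31 = 0/750 = 0.00, a_41 = 150/750 = 0.20
  a_12 = 210/600 = 0.35, a_22 = 120/600 = 0.20, a_32 = 30/600 = 0.05, a_42 = 90/600 = 0.15
  a_13 = 232.5/775 = 0.30, a_23 = 232.5/775 = 0.30, a_33 = 38.75/775 = 0.05, a_43 = 38.75/775 = 0.05
  a_14 = 0/325 = 0.00, a_24 = 16.25/325 = 0.05, a_34 = 130/325 = 0.40, a_44 = 32.5/325 = 0.10
I − A =
  [   0.65    -0.35    -0.30     0.00]
  [  -0.05     0.80    -0.30    -0.05]
  [   0.00    -0.05     0.95    -0.40]
  [  -0.20    -0.15    -0.05     0.90]
Compute the cofactors C_ij = (−1)^(i+j)·(3×3 minor ij) of I−A; the adjugate is their transpose:
adj(I−A) = Cᵀ =
  [ 0.629250   0.323750   0.309125   0.155375]
  [ 0.075250   0.518750   0.193625   0.114875]
  [ 0.069750   0.096250   0.443875   0.202625]
  [ 0.156250   0.163750   0.125625   0.466875]
det(I−A) = Σ_j (I−A)_1j·C_1j = (0.65)(0.629250) + (-0.35)(0.075250) + (-0.30)(0.069750) + (0.00)(0.156250) = 0.36175
(I − A)⁻¹ = adj(I−A) / det(I−A) ≈
  [   1.7395     0.8950     0.8545     0.4295]
  [   0.2080     1.4340     0.5352     0.3176]
  [   0.1928     0.2661     1.2270     0.5601]
  [   0.4319     0.4527     0.3473     1.2906]
Δx = (I − A)⁻¹ Δd with Δd having +50 in the Shipbuilding component and 0 elsewhere.
So Δx_4 = L_43 · (+50), where L_43 = adj(I−A)_43 / det(I−A) = 0.125625 / 0.36175.
Δx_4 = 0.125625 × (+50) / 0.36175 = 6.28125 / 0.36175 ≈ 17.364.

Δx_4 = 17.364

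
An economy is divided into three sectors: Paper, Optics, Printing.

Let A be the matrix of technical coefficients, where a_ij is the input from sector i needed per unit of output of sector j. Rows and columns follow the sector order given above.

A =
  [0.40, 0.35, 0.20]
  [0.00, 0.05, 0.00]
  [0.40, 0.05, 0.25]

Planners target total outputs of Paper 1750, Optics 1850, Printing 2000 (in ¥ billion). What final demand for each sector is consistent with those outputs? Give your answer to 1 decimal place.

I − A =
  [   0.60    -0.35    -0.20]
  [   0.00     0.95     0.00]
  [  -0.40    -0.05     0.75]
d = (I − A) x:
  d_1 = (+0.60)·1750 + (-0.35)·1850 + (-0.20)·2000 = 2.5
  d_2 = (+0.00)·1750 + (+0.95)·1850 + (+0.00)·2000 = 1757.5
  d_3 = (-0.40)·1750 + (-0.05)·1850 + (+0.75)·2000 = 707.5

d_1 = 2.5, d_2 = 1757.5, d_3 = 707.5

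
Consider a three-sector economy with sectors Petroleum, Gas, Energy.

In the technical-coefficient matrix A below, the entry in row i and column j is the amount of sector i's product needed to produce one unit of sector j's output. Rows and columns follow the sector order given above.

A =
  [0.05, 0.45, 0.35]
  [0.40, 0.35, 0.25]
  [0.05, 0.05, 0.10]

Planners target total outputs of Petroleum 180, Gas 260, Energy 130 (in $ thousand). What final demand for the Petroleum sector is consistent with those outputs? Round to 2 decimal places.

I − A =
  [   0.95    -0.45    -0.35]
  [  -0.40     0.65    -0.25]
  [  -0.05    -0.05     0.90]
d = (I − A) x:
  d_P = (+0.95)·180 + (-0.45)·260 + (-0.35)·130 = 8.50
  d_G = (-0.40)·180 + (+0.65)·260 + (-0.25)·130 = 64.50
  d_E = (-0.05)·180 + (-0.05)·260 + (+0.90)·130 = 95.00

d_P = 8.50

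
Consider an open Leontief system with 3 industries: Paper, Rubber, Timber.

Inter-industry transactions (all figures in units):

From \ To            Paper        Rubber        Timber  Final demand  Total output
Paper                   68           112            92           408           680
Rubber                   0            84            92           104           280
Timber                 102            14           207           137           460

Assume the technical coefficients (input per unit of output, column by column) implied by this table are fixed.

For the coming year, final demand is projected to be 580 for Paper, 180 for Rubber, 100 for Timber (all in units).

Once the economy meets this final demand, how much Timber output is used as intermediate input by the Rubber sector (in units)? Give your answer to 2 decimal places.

Technical coefficients a_ij = z_ij / X_j:
  a_11 = 68/680 = 0.10, a_21 = 0/680 = 0.00, a_31 = 102/680 = 0.15
  a_12 = 112/280 = 0.40, a_22 = 84/280 = 0.30, a_32 = 14/280 = 0.05
  a_13 = 92/460 = 0.20, a_23 = 92/460 = 0.20, a_33 = 207/460 = 0.45
I − A =
  [   0.90    -0.40    -0.20]
  [   0.00     0.70    -0.20]
  [  -0.15    -0.05     0.55]
Cofactors of I−A, C_ij = (−1)^(i+j)·(minor ij) (rows/columns in the sector order above):
  C_11 = (0.70)(0.55) − (-0.20)(-0.05) = 0.3750
  C_12 = −[(0.00)(0.55) − (-0.20)(-0.15)] = 0.0300
  C_13 = (0.00)(-0.05) − (0.70)(-0.15) = 0.1050
  C_21 = −[(-0.40)(0.55) − (-0.20)(-0.05)] = 0.2300
  C_22 = (0.90)(0.55) − (-0.20)(-0.15) = 0.4650
  C_23 = −[(0.90)(-0.05) − (-0.40)(-0.15)] = 0.1050
  C_31 = (-0.40)(-0.20) − (-0.20)(0.70) = 0.2200
  C_32 = −[(0.90)(-0.20) − (-0.20)(0.00)] = 0.1800
  C_33 = (0.90)(0.70) − (-0.40)(0.00) = 0.6300
det(I−A) = Σ_j (I−A)_1j·C_1j = (0.90)(0.3750) + (-0.40)(0.0300) + (-0.20)(0.1050) = 0.3045
adj(I−A) = Cᵀ =
  [ 0.3750   0.2300   0.2200]
  [ 0.0300   0.4650   0.1800]
  [ 0.1050   0.1050   0.6300]
(I − A)⁻¹ = adj(I−A) / det(I−A) ≈
  [   1.2315     0.7553     0.7225]
  [   0.0985     1.5271     0.5911]
  [   0.3448     0.3448     2.0690]
First solve x = (I − A)⁻¹ d = adj(I−A)·d / det(I−A); in particular x_2 = (0.0300·580 + 0.4650·180 + 0.1800·100) / 0.3045 = 119.10 / 0.3045 ≈ 391.1330.
Intermediate flow from 3 to 2: z_32 = a_32 · x_2 = 0.05 × 119.10 / 0.3045 = 5.955 / 0.3045 ≈ 19.56.

z_32 = 19.56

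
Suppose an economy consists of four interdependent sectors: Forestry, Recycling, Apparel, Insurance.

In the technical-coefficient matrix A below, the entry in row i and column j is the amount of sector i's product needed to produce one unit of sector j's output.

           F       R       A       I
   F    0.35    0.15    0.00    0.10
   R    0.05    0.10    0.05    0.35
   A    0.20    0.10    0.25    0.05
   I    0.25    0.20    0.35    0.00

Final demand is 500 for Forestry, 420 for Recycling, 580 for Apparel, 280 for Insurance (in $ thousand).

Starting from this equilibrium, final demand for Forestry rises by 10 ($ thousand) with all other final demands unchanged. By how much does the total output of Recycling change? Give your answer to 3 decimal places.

Δx_R = 4.064

I − A =
  [   0.65    -0.15     0.00    -0.10]
  [  -0.05     0.90    -0.05    -0.35]
  [  -0.20    -0.10     0.75    -0.05]
  [  -0.25    -0.20    -0.35     1.00]
Compute the cofactors C_ij = (−1)^(i+j)·(3×3 minor ij) of I−A; the adjugate is their transpose:
adj(I−A) = Cᵀ =
  [ 0.589000   0.128375   0.058375   0.106750]
  [ 0.137375   0.450375   0.112625   0.177000]
  [ 0.191500   0.104875   0.495375   0.080625]
  [ 0.241750   0.158875   0.210500   0.428375]
det(I−A) = Σ_j (I−A)_1j·C_1j = (0.65)(0.589000) + (-0.15)(0.137375) + (0.00)(0.191500) + (-0.10)(0.241750) = 0.33806875
(I − A)⁻¹ = adj(I−A) / det(I−A) ≈
  [   1.7422     0.3797     0.1727     0.3158]
  [   0.4064     1.3322     0.3331     0.5236]
  [   0.5665     0.3102     1.4653     0.2385]
  [   0.7151     0.4699     0.6227     1.2671]
Δx = (I − A)⁻¹ Δd with Δd having +10 in the Forestry component and 0 elsewhere.
So Δx_R = L_RF · (+10), where L_RF = adj(I−A)_RF / det(I−A) = 0.137375 / 0.33806875.
Δx_R = 0.137375 × (+10) / 0.33806875 = 1.37375 / 0.33806875 ≈ 4.064.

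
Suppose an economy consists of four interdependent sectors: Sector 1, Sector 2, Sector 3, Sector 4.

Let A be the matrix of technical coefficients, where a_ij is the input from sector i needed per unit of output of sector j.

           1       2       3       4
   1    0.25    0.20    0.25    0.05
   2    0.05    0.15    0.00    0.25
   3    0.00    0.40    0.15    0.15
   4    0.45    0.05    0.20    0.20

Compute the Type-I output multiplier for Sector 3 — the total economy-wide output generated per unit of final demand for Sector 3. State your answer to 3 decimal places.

m_3 = 2.923

I − A =
  [   0.75    -0.20    -0.25    -0.05]
  [  -0.05     0.85     0.00    -0.25]
  [   0.00    -0.40     0.85    -0.15]
  [  -0.45    -0.05    -0.20     0.80]
Compute the cofactors C_ij = (−1)^(i+j)·(3×3 minor ij) of I−A; the adjugate is their transpose:
adj(I−A) = Cᵀ =
  [ 0.521875   0.218000   0.185375   0.135500]
  [ 0.128125   0.451500   0.076125   0.163375]
  [ 0.118750   0.250125   0.450875   0.170125]
  [ 0.331250   0.213375   0.221750   0.528375]
det(I−A) = Σ_j (I−A)_1j·C_1j = (0.75)(0.521875) + (-0.20)(0.128125) + (-0.25)(0.118750) + (-0.05)(0.331250) = 0.31953125
(I − A)⁻¹ = adj(I−A) / det(I−A) ≈
  [   1.6333     0.6822     0.5801     0.4241]
  [   0.4010     1.4130     0.2382     0.5113]
  [   0.3716     0.7828     1.4111     0.5324]
  [   1.0367     0.6678     0.6940     1.6536]
The output multiplier for sector j is the column-j sum of the Leontief inverse (I − A)⁻¹ = adj(I−A) / det(I−A).
Column 3 of adj(I−A): (0.185375, 0.076125, 0.450875, 0.221750); det(I−A) = 0.31953125.
m_3 = (0.185375 + 0.076125 + 0.450875 + 0.221750) / 0.31953125 = 0.934125 / 0.31953125 ≈ 2.923.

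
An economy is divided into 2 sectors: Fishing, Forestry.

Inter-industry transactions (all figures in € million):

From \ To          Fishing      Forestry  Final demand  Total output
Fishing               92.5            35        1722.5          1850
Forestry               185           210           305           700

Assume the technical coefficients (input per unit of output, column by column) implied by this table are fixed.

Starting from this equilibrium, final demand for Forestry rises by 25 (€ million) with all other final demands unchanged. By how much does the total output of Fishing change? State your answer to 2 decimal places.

Δx_1 = 1.89

Technical coefficients a_ij = z_ij / X_j:
  a_11 = 92.5/1850 = 0.05, a_21 = 185/1850 = 0.10
  a_12 = 35/700 = 0.05, a_22 = 210/700 = 0.30
I − A =
  [   0.95    -0.05]
  [  -0.10     0.70]
det(I−A) = (0.95)(0.70) − (-0.05)(-0.10) = 0.6600
adj(I−A) = [[0.70, 0.05], [0.10, 0.95]]
(I − A)⁻¹ = adj(I−A) / det(I−A) ≈
  [   1.0606     0.0758]
  [   0.1515     1.4394]
Δx = (I − A)⁻¹ Δd with Δd having +25 in the Forestry component and 0 elsewhere.
So Δx_1 = L_12 · (+25), where L_12 = adj(I−A)_12 / det(I−A) = 0.05 / 0.6600.
Δx_1 = 0.05 × (+25) / 0.6600 = 1.25 / 0.6600 ≈ 1.89.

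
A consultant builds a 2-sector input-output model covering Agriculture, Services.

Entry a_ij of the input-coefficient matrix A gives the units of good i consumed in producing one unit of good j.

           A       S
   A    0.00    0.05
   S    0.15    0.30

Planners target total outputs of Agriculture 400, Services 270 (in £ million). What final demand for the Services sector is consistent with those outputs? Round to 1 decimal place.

d_S = 129.0

I − A =
  [   1.00    -0.05]
  [  -0.15     0.70]
d = (I − A) x:
  d_A = (+1.00)·400 + (-0.05)·270 = 386.5
  d_S = (-0.15)·400 + (+0.70)·270 = 129.0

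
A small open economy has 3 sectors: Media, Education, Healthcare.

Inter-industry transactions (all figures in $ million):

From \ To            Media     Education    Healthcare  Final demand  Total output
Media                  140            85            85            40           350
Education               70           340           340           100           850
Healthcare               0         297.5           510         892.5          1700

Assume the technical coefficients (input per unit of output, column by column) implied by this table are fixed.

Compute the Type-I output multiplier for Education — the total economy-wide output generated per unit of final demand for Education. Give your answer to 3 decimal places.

Technical coefficients a_ij = z_ij / X_j:
  a_11 = 140/350 = 0.40, a_21 = 70/350 = 0.20, a_31 = 0/350 = 0.00
  a_12 = 85/850 = 0.10, a_22 = 340/850 = 0.40, a_32 = 297.5/850 = 0.35
  a_13 = 85/1700 = 0.05, a_23 = 340/1700 = 0.20, a_33 = 510/1700 = 0.30
I − A =
  [   0.60    -0.10    -0.05]
  [  -0.20     0.60    -0.20]
  [   0.00    -0.35     0.70]
Cofactors of I−A, C_ij = (−1)^(i+j)·(minor ij) (rows/columns in the sector order above):
  C_11 = (0.60)(0.70) − (-0.20)(-0.35) = 0.3500
  C_12 = −[(-0.20)(0.70) − (-0.20)(0.00)] = 0.1400
  C_13 = (-0.20)(-0.35) − (0.60)(0.00) = 0.0700
  C_21 = −[(-0.10)(0.70) − (-0.05)(-0.35)] = 0.0875
  C_22 = (0.60)(0.70) − (-0.05)(0.00) = 0.4200
  C_23 = −[(0.60)(-0.35) − (-0.10)(0.00)] = 0.2100
  C_31 = (-0.10)(-0.20) − (-0.05)(0.60) = 0.0500
  C_32 = −[(0.60)(-0.20) − (-0.05)(-0.20)] = 0.1300
  C_33 = (0.60)(0.60) − (-0.10)(-0.20) = 0.3400
det(I−A) = Σ_j (I−A)_1j·C_1j = (0.60)(0.3500) + (-0.10)(0.1400) + (-0.05)(0.0700) = 0.1925
adj(I−A) = Cᵀ =
  [ 0.3500   0.0875   0.0500]
  [ 0.1400   0.4200   0.1300]
  [ 0.0700   0.2100   0.3400]
(I − A)⁻¹ = adj(I−A) / det(I−A) ≈
  [   1.8182     0.4545     0.2597]
  [   0.7273     2.1818     0.6753]
  [   0.3636     1.0909     1.7662]
The output multiplier for sector j is the column-j sum of the Leontief inverse (I − A)⁻¹ = adj(I−A) / det(I−A).
Column 2 of adj(I−A): (0.0875, 0.4200, 0.2100); det(I−A) = 0.1925.
m_2 = (0.0875 + 0.4200 + 0.2100) / 0.1925 = 0.7175 / 0.1925 ≈ 3.727.

m_2 = 3.727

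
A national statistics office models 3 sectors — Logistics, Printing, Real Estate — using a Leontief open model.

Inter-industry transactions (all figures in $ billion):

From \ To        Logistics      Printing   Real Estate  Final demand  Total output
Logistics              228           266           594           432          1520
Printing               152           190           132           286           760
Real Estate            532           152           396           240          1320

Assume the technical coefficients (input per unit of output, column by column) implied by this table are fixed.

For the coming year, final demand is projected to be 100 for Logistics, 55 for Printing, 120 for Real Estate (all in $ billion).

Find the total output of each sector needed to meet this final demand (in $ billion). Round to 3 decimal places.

Technical coefficients a_ij = z_ij / X_j:
  a_LL = 228/1520 = 0.15, a_PL = 152/1520 = 0.10, a_RL = 532/1520 = 0.35
  a_LP = 266/760 = 0.35, a_PP = 190/760 = 0.25, a_RP = 152/760 = 0.20
  a_LR = 594/1320 = 0.45, a_PR = 132/1320 = 0.10, a_RR = 396/1320 = 0.30
I − A =
  [   0.85    -0.35    -0.45]
  [  -0.10     0.75    -0.10]
  [  -0.35    -0.20     0.70]
Cofactors of I−A, C_ij = (−1)^(i+j)·(minor ij) (rows/columns in the sector order above):
  C_11 = (0.75)(0.70) − (-0.10)(-0.20) = 0.5050
  C_12 = −[(-0.10)(0.70) − (-0.10)(-0.35)] = 0.1050
  C_13 = (-0.10)(-0.20) − (0.75)(-0.35) = 0.2825
  C_21 = −[(-0.35)(0.70) − (-0.45)(-0.20)] = 0.3350
  C_22 = (0.85)(0.70) − (-0.45)(-0.35) = 0.4375
  C_23 = −[(0.85)(-0.20) − (-0.35)(-0.35)] = 0.2925
  C_31 = (-0.35)(-0.10) − (-0.45)(0.75) = 0.3725
  C_32 = −[(0.85)(-0.10) − (-0.45)(-0.10)] = 0.1300
  C_33 = (0.85)(0.75) − (-0.35)(-0.10) = 0.6025
det(I−A) = Σ_j (I−A)_1j·C_1j = (0.85)(0.5050) + (-0.35)(0.1050) + (-0.45)(0.2825) = 0.265375
adj(I−A) = Cᵀ =
  [ 0.5050   0.3350   0.3725]
  [ 0.1050   0.4375   0.1300]
  [ 0.2825   0.2925   0.6025]
(I − A)⁻¹ = adj(I−A) / det(I−A) ≈
  [   1.9030     1.2624     1.4037]
  [   0.3957     1.6486     0.4899]
  [   1.0645     1.1022     2.2704]
x = (I − A)⁻¹ d = adj(I−A)·d / det(I−A), with det(I−A) = 0.265375:
  x_L = (0.5050·100 + 0.3350·55 + 0.3725·120) / 0.265375 = 113.625 / 0.265375 ≈ 428.168
  x_P = (0.1050·100 + 0.4375·55 + 0.1300·120) / 0.265375 = 50.1625 / 0.265375 ≈ 189.025
  x_R = (0.2825·100 + 0.2925·55 + 0.6025·120) / 0.265375 = 116.6375 / 0.265375 ≈ 439.520

x_L = 428.168, x_P = 189.025, x_R = 439.520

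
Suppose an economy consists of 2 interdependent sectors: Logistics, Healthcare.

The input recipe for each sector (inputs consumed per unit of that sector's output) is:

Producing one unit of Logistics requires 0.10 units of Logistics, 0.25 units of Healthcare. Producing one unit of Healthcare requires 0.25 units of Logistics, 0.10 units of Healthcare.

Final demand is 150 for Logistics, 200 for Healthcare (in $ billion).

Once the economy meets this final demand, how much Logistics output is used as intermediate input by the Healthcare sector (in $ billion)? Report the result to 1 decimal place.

z_LH = 72.7

I − A =
  [   0.90    -0.25]
  [  -0.25     0.90]
det(I−A) = (0.90)(0.90) − (-0.25)(-0.25) = 0.7475
adj(I−A) = [[0.90, 0.25], [0.25, 0.90]]
(I − A)⁻¹ = adj(I−A) / det(I−A) ≈
  [   1.2040     0.3344]
  [   0.3344     1.2040]
First solve x = (I − A)⁻¹ d = adj(I−A)·d / det(I−A); in particular x_H = (0.25·150 + 0.90·200) / 0.7475 = 217.50 / 0.7475 ≈ 290.970.
Intermediate flow from L to H: z_LH = a_LH · x_H = 0.25 × 217.50 / 0.7475 = 54.375 / 0.7475 ≈ 72.7.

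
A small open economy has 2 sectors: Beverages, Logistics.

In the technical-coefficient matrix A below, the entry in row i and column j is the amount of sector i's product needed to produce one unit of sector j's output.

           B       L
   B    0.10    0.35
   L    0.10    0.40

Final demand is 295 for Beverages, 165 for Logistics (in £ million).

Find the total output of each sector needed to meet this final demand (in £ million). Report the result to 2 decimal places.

x_B = 464.85, x_L = 352.48

I − A =
  [   0.90    -0.35]
  [  -0.10     0.60]
det(I−A) = (0.90)(0.60) − (-0.35)(-0.10) = 0.5050
adj(I−A) = [[0.60, 0.35], [0.10, 0.90]]
(I − A)⁻¹ = adj(I−A) / det(I−A) ≈
  [   1.1881     0.6931]
  [   0.1980     1.7822]
x = (I − A)⁻¹ d = adj(I−A)·d / det(I−A), with det(I−A) = 0.5050:
  x_B = (0.60·295 + 0.35·165) / 0.5050 = 234.75 / 0.5050 ≈ 464.85
  x_L = (0.10·295 + 0.90·165) / 0.5050 = 178.00 / 0.5050 ≈ 352.48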